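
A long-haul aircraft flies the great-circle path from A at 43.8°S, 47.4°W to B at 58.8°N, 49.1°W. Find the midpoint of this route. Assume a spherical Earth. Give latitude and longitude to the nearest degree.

The haversine formula gives a central angle δ ≈ 1.791 rad (102.6°) between the endpoints.
Interpolate at f = 1/2 with slerp weights a = sin((1−f)δ)/sin δ ≈ 0.800, b = sin(fδ)/sin δ ≈ 0.800.
p = a·p₁ + b·p₂ ≈ (0.662, -0.738, 0.131); φ = arcsin(p_z) ≈ 7.50°, λ = atan2(p_y, p_x) ≈ -48.11°.

≈ 8°N, 48°W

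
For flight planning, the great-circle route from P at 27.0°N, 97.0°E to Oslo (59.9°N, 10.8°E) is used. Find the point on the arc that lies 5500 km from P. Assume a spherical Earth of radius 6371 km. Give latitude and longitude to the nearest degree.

Write both endpoints as unit vectors p₁, p₂ with components (cos φ cos λ, cos φ sin λ, sin φ).
The central angle between the endpoints is δ = arccos(p₁·p₂) ≈ 1.135 rad (65.0°). The total great-circle distance is δ·R ≈ 1.135 × 6371 ≈ 7229 km, so the target fraction is f = 5500/7229 ≈ 0.761.
Interpolate at f ≈ 0.761 with slerp weights a = sin((1−f)δ)/sin δ ≈ 0.296, b = sin(fδ)/sin δ ≈ 0.838.
p = a·p₁ + b·p₂ ≈ (0.381, 0.340, 0.860); φ = arcsin(p_z) ≈ 59.28°, λ = atan2(p_y, p_x) ≈ 41.78°.

≈ 59°N, 42°E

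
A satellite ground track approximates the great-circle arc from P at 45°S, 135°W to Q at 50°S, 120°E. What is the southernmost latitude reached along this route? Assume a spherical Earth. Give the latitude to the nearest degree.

The great circle lies in the plane with unit normal n̂ = (p₁ × p₂)/|p₁ × p₂|.
Here n̂_z ≈ -0.485; the vertex latitude is φ_max = arccos|n̂_z| ≈ 61.0°.
Check via Clairaut: cos φ_max = |cos φ₁| · sin C = cos(45.0°)·sin(136.7°) ≈ 0.485, again giving ≈ 61.0°.

≈ 61°S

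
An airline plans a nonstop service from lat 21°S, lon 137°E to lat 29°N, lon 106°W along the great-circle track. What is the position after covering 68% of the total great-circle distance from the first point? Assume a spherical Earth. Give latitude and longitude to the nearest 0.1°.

≈ lat 17.7°N, lon 147.3°W

Convert each endpoint to a unit vector on the sphere (x = cos φ cos λ, y = cos φ sin λ, z = sin φ).
The central angle between the endpoints is δ = arccos(p₁·p₂) ≈ 2.147 rad (123.0°).
Interpolate at f = 0.68 with slerp weights a = sin((1−f)δ)/sin δ ≈ 0.756, b = sin(fδ)/sin δ ≈ 1.185.
p = a·p₁ + b·p₂ ≈ (-0.802, -0.515, 0.303); φ = arcsin(p_z) ≈ 17.67°, λ = atan2(p_y, p_x) ≈ -147.30°.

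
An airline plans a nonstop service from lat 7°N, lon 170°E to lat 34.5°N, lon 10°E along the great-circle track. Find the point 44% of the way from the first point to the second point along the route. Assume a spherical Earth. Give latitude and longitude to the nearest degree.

The haversine formula gives a central angle δ ≈ 2.346 rad (134.4°) between the endpoints.
Interpolate at f = 0.44 with slerp weights a = sin((1−f)δ)/sin δ ≈ 1.354, b = sin(fδ)/sin δ ≈ 1.201.
p = a·p₁ + b·p₂ ≈ (-0.348, 0.405, 0.845); φ = arcsin(p_z) ≈ 57.72°, λ = atan2(p_y, p_x) ≈ 130.66°.

≈ lat 58°N, lon 131°E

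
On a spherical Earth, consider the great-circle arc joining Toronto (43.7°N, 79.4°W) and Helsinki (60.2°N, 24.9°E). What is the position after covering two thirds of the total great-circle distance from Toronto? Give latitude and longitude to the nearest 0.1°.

≈ 66.1°N, 17.9°W

Convert each endpoint to a unit vector on the sphere (x = cos φ cos λ, y = cos φ sin λ, z = sin φ).
The central angle between the endpoints is δ = arccos(p₁·p₂) ≈ 1.035 rad (59.3°).
Interpolate at f = 2/3 with slerp weights a = sin((1−f)δ)/sin δ ≈ 0.393, b = sin(fδ)/sin δ ≈ 0.740.
p = a·p₁ + b·p₂ ≈ (0.386, -0.125, 0.914); φ = arcsin(p_z) ≈ 66.07°, λ = atan2(p_y, p_x) ≈ -17.89°.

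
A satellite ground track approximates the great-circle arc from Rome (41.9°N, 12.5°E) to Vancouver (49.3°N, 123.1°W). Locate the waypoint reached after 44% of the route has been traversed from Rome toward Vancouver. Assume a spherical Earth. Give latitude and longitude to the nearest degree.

Write both endpoints as unit vectors p₁, p₂ with components (cos φ cos λ, cos φ sin λ, sin φ).
The central angle between the endpoints is δ = arccos(p₁·p₂) ≈ 1.411 rad (80.8°).
Interpolate at f = 0.44 with slerp weights a = sin((1−f)δ)/sin δ ≈ 0.720, b = sin(fδ)/sin δ ≈ 0.589.
p = a·p₁ + b·p₂ ≈ (0.313, -0.206, 0.927); φ = arcsin(p_z) ≈ 67.99°, λ = atan2(p_y, p_x) ≈ -33.33°.

≈ 68°N, 33°W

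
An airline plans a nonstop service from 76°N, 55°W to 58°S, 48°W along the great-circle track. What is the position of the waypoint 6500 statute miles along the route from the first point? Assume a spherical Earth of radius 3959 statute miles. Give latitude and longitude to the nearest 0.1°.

≈ 18.0°S, 49.6°W

Convert each endpoint to a unit vector on the sphere (x = cos φ cos λ, y = cos φ sin λ, z = sin φ).
The central angle between the endpoints is δ = arccos(p₁·p₂) ≈ 2.340 rad (134.1°). The total great-circle distance is δ·R ≈ 2.340 × 3959 ≈ 9264 mi, so the target fraction is f = 6500/9264 ≈ 0.702.
Interpolate at f ≈ 0.702 with slerp weights a = sin((1−f)δ)/sin δ ≈ 0.895, b = sin(fδ)/sin δ ≈ 1.388.
p = a·p₁ + b·p₂ ≈ (0.616, -0.724, -0.309); φ = arcsin(p_z) ≈ -18.01°, λ = atan2(p_y, p_x) ≈ -49.59°.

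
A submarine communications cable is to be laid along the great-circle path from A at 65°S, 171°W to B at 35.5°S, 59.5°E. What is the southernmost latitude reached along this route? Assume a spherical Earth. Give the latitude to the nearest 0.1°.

The great circle lies in the plane with unit normal n̂ = (p₁ × p₂)/|p₁ × p₂|.
Here n̂_z ≈ -0.279; the vertex latitude is φ_max = arccos|n̂_z| ≈ 73.8°.
Check via Clairaut: cos φ_max = |cos φ₁| · sin C = cos(65.0°)·sin(138.7°) ≈ 0.279, again giving ≈ 73.8°.

≈ 73.8°S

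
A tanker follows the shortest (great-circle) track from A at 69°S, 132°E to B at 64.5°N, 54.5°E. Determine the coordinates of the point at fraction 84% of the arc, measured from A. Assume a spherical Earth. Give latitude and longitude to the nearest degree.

≈ 44°N, 73°E

Convert each endpoint to a unit vector on the sphere (x = cos φ cos λ, y = cos φ sin λ, z = sin φ).
The central angle between the endpoints is δ = arccos(p₁·p₂) ≈ 2.514 rad (144.0°).
Interpolate at f = 0.84 with slerp weights a = sin((1−f)δ)/sin δ ≈ 0.666, b = sin(fδ)/sin δ ≈ 1.459.
p = a·p₁ + b·p₂ ≈ (0.205, 0.689, 0.695); φ = arcsin(p_z) ≈ 44.04°, λ = atan2(p_y, p_x) ≈ 73.42°.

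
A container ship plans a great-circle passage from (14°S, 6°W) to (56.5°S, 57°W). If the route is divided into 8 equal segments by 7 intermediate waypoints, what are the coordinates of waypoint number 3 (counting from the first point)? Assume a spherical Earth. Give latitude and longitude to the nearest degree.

≈ (32°S, 19°W)

Write both endpoints as unit vectors p₁, p₂ with components (cos φ cos λ, cos φ sin λ, sin φ).
The central angle between the endpoints is δ = arccos(p₁·p₂) ≈ 1.002 rad (57.4°).
Interpolate at f = 3/8 with slerp weights a = sin((1−f)δ)/sin δ ≈ 0.696, b = sin(fδ)/sin δ ≈ 0.436.
p = a·p₁ + b·p₂ ≈ (0.802, -0.272, -0.531); φ = arcsin(p_z) ≈ -32.10°, λ = atan2(p_y, p_x) ≈ -18.74°.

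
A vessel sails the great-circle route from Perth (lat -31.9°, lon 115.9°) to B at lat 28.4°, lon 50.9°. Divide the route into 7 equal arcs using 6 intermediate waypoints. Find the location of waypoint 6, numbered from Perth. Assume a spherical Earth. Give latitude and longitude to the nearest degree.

≈ lat 20°, lon 61°

From cos δ = sin φ₁ sin φ₂ + cos φ₁ cos φ₂ cos Δλ, the central angle is δ ≈ 1.506 rad (86.3°).
Interpolate at f = 6/7 with slerp weights a = sin((1−f)δ)/sin δ ≈ 0.214, b = sin(fδ)/sin δ ≈ 0.963.
p = a·p₁ + b·p₂ ≈ (0.455, 0.821, 0.345); φ = arcsin(p_z) ≈ 20.18°, λ = atan2(p_y, p_x) ≈ 61.00°.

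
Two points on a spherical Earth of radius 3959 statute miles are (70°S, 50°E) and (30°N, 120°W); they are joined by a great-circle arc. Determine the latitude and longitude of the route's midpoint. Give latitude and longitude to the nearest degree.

From cos δ = sin φ₁ sin φ₂ + cos φ₁ cos φ₂ cos Δλ, the central angle is δ ≈ 2.436 rad (139.6°).
Interpolate at f = 1/2 with slerp weights a = sin((1−f)δ)/sin δ ≈ 1.448, b = sin(fδ)/sin δ ≈ 1.448.
p = a·p₁ + b·p₂ ≈ (-0.309, -0.707, -0.637); φ = arcsin(p_z) ≈ -39.55°, λ = atan2(p_y, p_x) ≈ -113.60°.

≈ (40°S, 114°W)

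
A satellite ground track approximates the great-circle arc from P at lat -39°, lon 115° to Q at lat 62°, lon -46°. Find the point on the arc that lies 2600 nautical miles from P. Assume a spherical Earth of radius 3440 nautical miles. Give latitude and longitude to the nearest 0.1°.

Convert each endpoint to a unit vector on the sphere (x = cos φ cos λ, y = cos φ sin λ, z = sin φ).
The central angle between the endpoints is δ = arccos(p₁·p₂) ≈ 2.692 rad (154.2°). The total great-circle distance is δ·R ≈ 2.692 × 3440 ≈ 9261 nmi, so the target fraction is f = 2600/9261 ≈ 0.281.
Interpolate at f ≈ 0.281 with slerp weights a = sin((1−f)δ)/sin δ ≈ 2.149, b = sin(fδ)/sin δ ≈ 1.578.
p = a·p₁ + b·p₂ ≈ (-0.191, 0.981, 0.041); φ = arcsin(p_z) ≈ 2.35°, λ = atan2(p_y, p_x) ≈ 101.03°.

≈ lat 2.4°, lon 101.0°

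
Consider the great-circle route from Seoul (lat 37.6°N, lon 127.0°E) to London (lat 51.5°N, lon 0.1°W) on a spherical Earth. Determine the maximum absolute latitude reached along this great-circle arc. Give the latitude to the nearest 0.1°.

The great circle lies in the plane with unit normal n̂ = (p₁ × p₂)/|p₁ × p₂|.
Here n̂_z ≈ -0.400; the vertex latitude is φ_max = arccos|n̂_z| ≈ 66.4°.
Check via Clairaut: cos φ_max = |cos φ₁| · sin C = cos(37.6°)·sin(30.3°) ≈ 0.400, again giving ≈ 66.4°.

≈ 66.4°N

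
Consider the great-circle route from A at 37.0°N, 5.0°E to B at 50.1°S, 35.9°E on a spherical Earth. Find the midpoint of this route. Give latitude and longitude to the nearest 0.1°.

≈ 6.8°S, 18.7°E

Convert each endpoint to a unit vector on the sphere (x = cos φ cos λ, y = cos φ sin λ, z = sin φ).
The central angle between the endpoints is δ = arccos(p₁·p₂) ≈ 1.593 rad (91.3°).
Interpolate at f = 1/2 with slerp weights a = sin((1−f)δ)/sin δ ≈ 0.715, b = sin(fδ)/sin δ ≈ 0.715.
p = a·p₁ + b·p₂ ≈ (0.940, 0.319, -0.118); φ = arcsin(p_z) ≈ -6.79°, λ = atan2(p_y, p_x) ≈ 18.72°.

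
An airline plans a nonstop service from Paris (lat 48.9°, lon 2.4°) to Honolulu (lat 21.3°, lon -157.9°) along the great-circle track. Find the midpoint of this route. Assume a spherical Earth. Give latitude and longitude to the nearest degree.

≈ lat 71°, lon -123°

Convert each endpoint to a unit vector on the sphere (x = cos φ cos λ, y = cos φ sin λ, z = sin φ).
The central angle between the endpoints is δ = arccos(p₁·p₂) ≈ 1.879 rad (107.6°).
Interpolate at f = 1/2 with slerp weights a = sin((1−f)δ)/sin δ ≈ 0.847, b = sin(fδ)/sin δ ≈ 0.847.
p = a·p₁ + b·p₂ ≈ (-0.175, -0.274, 0.946); φ = arcsin(p_z) ≈ 71.06°, λ = atan2(p_y, p_x) ≈ -122.58°.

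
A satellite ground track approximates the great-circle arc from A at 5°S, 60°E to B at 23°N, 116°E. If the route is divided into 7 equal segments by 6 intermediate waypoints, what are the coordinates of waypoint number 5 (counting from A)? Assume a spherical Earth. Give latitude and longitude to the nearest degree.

Convert each endpoint to a unit vector on the sphere (x = cos φ cos λ, y = cos φ sin λ, z = sin φ).
The central angle between the endpoints is δ = arccos(p₁·p₂) ≈ 1.072 rad (61.4°).
Interpolate at f = 5/7 with slerp weights a = sin((1−f)δ)/sin δ ≈ 0.343, b = sin(fδ)/sin δ ≈ 0.789.
p = a·p₁ + b·p₂ ≈ (-0.147, 0.949, 0.278); φ = arcsin(p_z) ≈ 16.17°, λ = atan2(p_y, p_x) ≈ 98.83°.

≈ 16°N, 99°E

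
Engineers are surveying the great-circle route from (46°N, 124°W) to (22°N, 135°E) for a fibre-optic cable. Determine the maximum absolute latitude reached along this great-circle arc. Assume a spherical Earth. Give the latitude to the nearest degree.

The great circle lies in the plane with unit normal n̂ = (p₁ × p₂)/|p₁ × p₂|.
Here n̂_z ≈ -0.639; the vertex latitude is φ_max = arccos|n̂_z| ≈ 50.3°.
Check via Clairaut: cos φ_max = |cos φ₁| · sin C = cos(46.0°)·sin(66.9°) ≈ 0.639, again giving ≈ 50.3°.

≈ 50°N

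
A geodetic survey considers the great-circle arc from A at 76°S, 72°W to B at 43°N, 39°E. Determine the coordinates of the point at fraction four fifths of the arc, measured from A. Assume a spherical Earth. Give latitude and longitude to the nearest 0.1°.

≈ 16.8°N, 30.0°E

Write both endpoints as unit vectors p₁, p₂ with components (cos φ cos λ, cos φ sin λ, sin φ).
The central angle between the endpoints is δ = arccos(p₁·p₂) ≈ 2.382 rad (136.5°).
Interpolate at f = 4/5 with slerp weights a = sin((1−f)δ)/sin δ ≈ 0.666, b = sin(fδ)/sin δ ≈ 1.372.
p = a·p₁ + b·p₂ ≈ (0.829, 0.478, 0.289); φ = arcsin(p_z) ≈ 16.81°, λ = atan2(p_y, p_x) ≈ 29.96°.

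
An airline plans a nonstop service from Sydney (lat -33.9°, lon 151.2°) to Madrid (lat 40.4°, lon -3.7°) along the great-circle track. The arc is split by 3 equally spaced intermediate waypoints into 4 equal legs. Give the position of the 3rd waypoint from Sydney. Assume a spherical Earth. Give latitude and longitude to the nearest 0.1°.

Write both endpoints as unit vectors p₁, p₂ with components (cos φ cos λ, cos φ sin λ, sin φ).
The central angle between the endpoints is δ = arccos(p₁·p₂) ≈ 2.776 rad (159.0°).
Interpolate at f = 3/4 with slerp weights a = sin((1−f)δ)/sin δ ≈ 1.789, b = sin(fδ)/sin δ ≈ 2.439.
p = a·p₁ + b·p₂ ≈ (0.553, 0.595, 0.583); φ = arcsin(p_z) ≈ 35.68°, λ = atan2(p_y, p_x) ≈ 47.13°.

≈ lat 35.7°, lon 47.1°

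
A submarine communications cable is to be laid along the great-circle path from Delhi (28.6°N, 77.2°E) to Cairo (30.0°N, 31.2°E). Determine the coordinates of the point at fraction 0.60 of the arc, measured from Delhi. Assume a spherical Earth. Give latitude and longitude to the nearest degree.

≈ 31°N, 50°E

From cos δ = sin φ₁ sin φ₂ + cos φ₁ cos φ₂ cos Δλ, the central angle is δ ≈ 0.696 rad (39.9°).
Interpolate at f = 0.60 with slerp weights a = sin((1−f)δ)/sin δ ≈ 0.429, b = sin(fδ)/sin δ ≈ 0.633.
p = a·p₁ + b·p₂ ≈ (0.552, 0.651, 0.521); φ = arcsin(p_z) ≈ 31.43°, λ = atan2(p_y, p_x) ≈ 49.70°.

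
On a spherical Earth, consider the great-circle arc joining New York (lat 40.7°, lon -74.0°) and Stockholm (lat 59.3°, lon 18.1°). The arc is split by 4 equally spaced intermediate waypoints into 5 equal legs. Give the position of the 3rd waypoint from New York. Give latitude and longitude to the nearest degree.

≈ lat 61°, lon -29°

The haversine formula gives a central angle δ ≈ 0.993 rad (56.9°) between the endpoints.
Interpolate at f = 3/5 with slerp weights a = sin((1−f)δ)/sin δ ≈ 0.462, b = sin(fδ)/sin δ ≈ 0.670.
p = a·p₁ + b·p₂ ≈ (0.422, -0.230, 0.877); φ = arcsin(p_z) ≈ 61.29°, λ = atan2(p_y, p_x) ≈ -28.64°.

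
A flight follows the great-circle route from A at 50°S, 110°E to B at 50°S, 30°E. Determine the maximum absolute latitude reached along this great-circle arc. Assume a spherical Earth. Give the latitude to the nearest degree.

The great circle lies in the plane with unit normal n̂ = (p₁ × p₂)/|p₁ × p₂|.
Here n̂_z ≈ -0.541; the vertex latitude is φ_max = arccos|n̂_z| ≈ 57.3°.
Check via Clairaut: cos φ_max = |cos φ₁| · sin C = cos(50.0°)·sin(122.7°) ≈ 0.541, again giving ≈ 57.3°.

≈ 57°S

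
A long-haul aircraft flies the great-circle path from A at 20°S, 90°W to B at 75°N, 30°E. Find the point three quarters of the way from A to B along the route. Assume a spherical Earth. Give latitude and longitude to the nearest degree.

≈ 63°N, 56°W

Convert each endpoint to a unit vector on the sphere (x = cos φ cos λ, y = cos φ sin λ, z = sin φ).
The central angle between the endpoints is δ = arccos(p₁·p₂) ≈ 2.040 rad (116.9°).
Interpolate at f = 3/4 with slerp weights a = sin((1−f)δ)/sin δ ≈ 0.547, b = sin(fδ)/sin δ ≈ 1.120.
p = a·p₁ + b·p₂ ≈ (0.251, -0.369, 0.895); φ = arcsin(p_z) ≈ 63.48°, λ = atan2(p_y, p_x) ≈ -55.79°.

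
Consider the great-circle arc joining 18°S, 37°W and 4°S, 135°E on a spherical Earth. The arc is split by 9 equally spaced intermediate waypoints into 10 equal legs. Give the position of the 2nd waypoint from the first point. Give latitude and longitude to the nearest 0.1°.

Write both endpoints as unit vectors p₁, p₂ with components (cos φ cos λ, cos φ sin λ, sin φ).
The central angle between the endpoints is δ = arccos(p₁·p₂) ≈ 2.734 rad (156.6°).
Interpolate at f = 2/10 with slerp weights a = sin((1−f)δ)/sin δ ≈ 2.057, b = sin(fδ)/sin δ ≈ 1.311.
p = a·p₁ + b·p₂ ≈ (0.638, -0.253, -0.727); φ = arcsin(p_z) ≈ -46.65°, λ = atan2(p_y, p_x) ≈ -21.63°.

≈ 46.6°S, 21.6°W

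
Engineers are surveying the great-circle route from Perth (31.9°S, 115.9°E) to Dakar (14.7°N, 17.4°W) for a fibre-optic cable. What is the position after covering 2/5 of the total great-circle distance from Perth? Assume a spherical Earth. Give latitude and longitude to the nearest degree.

From cos δ = sin φ₁ sin φ₂ + cos φ₁ cos φ₂ cos Δλ, the central angle is δ ≈ 2.342 rad (134.2°).
Interpolate at f = 2/5 with slerp weights a = sin((1−f)δ)/sin δ ≈ 1.376, b = sin(fδ)/sin δ ≈ 1.124.
p = a·p₁ + b·p₂ ≈ (0.527, 0.726, -0.442); φ = arcsin(p_z) ≈ -26.23°, λ = atan2(p_y, p_x) ≈ 54.00°.

≈ (26°S, 54°E)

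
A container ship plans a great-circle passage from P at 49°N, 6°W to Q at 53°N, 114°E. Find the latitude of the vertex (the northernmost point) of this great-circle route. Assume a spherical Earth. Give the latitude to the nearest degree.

≈ 68°N

The great circle lies in the plane with unit normal n̂ = (p₁ × p₂)/|p₁ × p₂|.
Here n̂_z ≈ +0.374; the vertex latitude is φ_max = arccos|n̂_z| ≈ 68.0°.
Check via Clairaut: cos φ_max = |cos φ₁| · sin C = cos(49.0°)·sin(34.8°) ≈ 0.374, again giving ≈ 68.0°.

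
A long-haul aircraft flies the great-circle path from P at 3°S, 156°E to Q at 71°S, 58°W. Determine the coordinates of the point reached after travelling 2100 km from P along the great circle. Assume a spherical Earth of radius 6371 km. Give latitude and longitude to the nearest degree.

≈ 22°S, 160°E

From cos δ = sin φ₁ sin φ₂ + cos φ₁ cos φ₂ cos Δλ, the central angle is δ ≈ 1.793 rad (102.7°). The total great-circle distance is δ·R ≈ 1.793 × 6371 ≈ 11421 km, so the target fraction is f = 2100/11421 ≈ 0.184.
Interpolate at f ≈ 0.184 with slerp weights a = sin((1−f)δ)/sin δ ≈ 1.019, b = sin(fδ)/sin δ ≈ 0.332.
p = a·p₁ + b·p₂ ≈ (-0.873, 0.322, -0.367); φ = arcsin(p_z) ≈ -21.54°, λ = atan2(p_y, p_x) ≈ 159.72°.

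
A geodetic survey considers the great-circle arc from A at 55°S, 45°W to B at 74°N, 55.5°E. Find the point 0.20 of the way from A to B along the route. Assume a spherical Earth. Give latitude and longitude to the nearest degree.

From cos δ = sin φ₁ sin φ₂ + cos φ₁ cos φ₂ cos Δλ, the central angle is δ ≈ 2.526 rad (144.7°).
Interpolate at f = 0.20 with slerp weights a = sin((1−f)δ)/sin δ ≈ 1.559, b = sin(fδ)/sin δ ≈ 0.838.
p = a·p₁ + b·p₂ ≈ (0.763, -0.442, -0.472); φ = arcsin(p_z) ≈ -28.15°, λ = atan2(p_y, p_x) ≈ -30.08°.

≈ 28°S, 30°W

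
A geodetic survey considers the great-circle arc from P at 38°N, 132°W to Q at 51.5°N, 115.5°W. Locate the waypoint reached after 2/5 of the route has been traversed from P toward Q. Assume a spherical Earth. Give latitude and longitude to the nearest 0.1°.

From cos δ = sin φ₁ sin φ₂ + cos φ₁ cos φ₂ cos Δλ, the central angle is δ ≈ 0.311 rad (17.8°).
Interpolate at f = 2/5 with slerp weights a = sin((1−f)δ)/sin δ ≈ 0.606, b = sin(fδ)/sin δ ≈ 0.405.
p = a·p₁ + b·p₂ ≈ (-0.428, -0.583, 0.691); φ = arcsin(p_z) ≈ 43.67°, λ = atan2(p_y, p_x) ≈ -126.31°.

≈ 43.7°N, 126.3°W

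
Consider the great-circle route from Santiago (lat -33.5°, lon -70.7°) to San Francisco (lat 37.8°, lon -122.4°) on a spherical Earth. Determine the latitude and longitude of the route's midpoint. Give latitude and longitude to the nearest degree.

≈ lat 2°, lon -96°

Convert each endpoint to a unit vector on the sphere (x = cos φ cos λ, y = cos φ sin λ, z = sin φ).
The central angle between the endpoints is δ = arccos(p₁·p₂) ≈ 1.501 rad (86.0°).
Interpolate at f = 1/2 with slerp weights a = sin((1−f)δ)/sin δ ≈ 0.684, b = sin(fδ)/sin δ ≈ 0.684.
p = a·p₁ + b·p₂ ≈ (-0.101, -0.994, 0.042); φ = arcsin(p_z) ≈ 2.39°, λ = atan2(p_y, p_x) ≈ -95.80°.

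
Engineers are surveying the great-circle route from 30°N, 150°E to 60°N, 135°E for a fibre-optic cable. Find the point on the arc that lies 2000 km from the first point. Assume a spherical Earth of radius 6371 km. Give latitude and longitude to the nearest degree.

Write both endpoints as unit vectors p₁, p₂ with components (cos φ cos λ, cos φ sin λ, sin φ).
The central angle between the endpoints is δ = arccos(p₁·p₂) ≈ 0.552 rad (31.6°). The total great-circle distance is δ·R ≈ 0.552 × 6371 ≈ 3519 km, so the target fraction is f = 2000/3519 ≈ 0.568.
Interpolate at f ≈ 0.568 with slerp weights a = sin((1−f)δ)/sin δ ≈ 0.450, b = sin(fδ)/sin δ ≈ 0.588.
p = a·p₁ + b·p₂ ≈ (-0.546, 0.403, 0.735); φ = arcsin(p_z) ≈ 47.28°, λ = atan2(p_y, p_x) ≈ 143.55°.

≈ 47°N, 144°E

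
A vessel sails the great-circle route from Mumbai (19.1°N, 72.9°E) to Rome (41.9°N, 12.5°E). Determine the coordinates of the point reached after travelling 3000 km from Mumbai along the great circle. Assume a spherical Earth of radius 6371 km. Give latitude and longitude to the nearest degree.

Write both endpoints as unit vectors p₁, p₂ with components (cos φ cos λ, cos φ sin λ, sin φ).
The central angle between the endpoints is δ = arccos(p₁·p₂) ≈ 0.969 rad (55.5°). The total great-circle distance is δ·R ≈ 0.969 × 6371 ≈ 6175 km, so the target fraction is f = 3000/6175 ≈ 0.486.
Interpolate at f ≈ 0.486 with slerp weights a = sin((1−f)δ)/sin δ ≈ 0.580, b = sin(fδ)/sin δ ≈ 0.550.
p = a·p₁ + b·p₂ ≈ (0.561, 0.612, 0.557); φ = arcsin(p_z) ≈ 33.86°, λ = atan2(p_y, p_x) ≈ 47.50°.

≈ (34°N, 48°E)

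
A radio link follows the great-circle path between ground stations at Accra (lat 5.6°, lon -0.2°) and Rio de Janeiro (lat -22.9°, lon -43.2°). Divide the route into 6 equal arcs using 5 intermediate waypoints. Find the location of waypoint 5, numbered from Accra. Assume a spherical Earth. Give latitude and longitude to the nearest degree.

≈ lat -19°, lon -35°

Write both endpoints as unit vectors p₁, p₂ with components (cos φ cos λ, cos φ sin λ, sin φ).
The central angle between the endpoints is δ = arccos(p₁·p₂) ≈ 0.886 rad (50.8°).
Interpolate at f = 5/6 with slerp weights a = sin((1−f)δ)/sin δ ≈ 0.190, b = sin(fδ)/sin δ ≈ 0.869.
p = a·p₁ + b·p₂ ≈ (0.773, -0.549, -0.320); φ = arcsin(p_z) ≈ -18.64°, λ = atan2(p_y, p_x) ≈ -35.38°.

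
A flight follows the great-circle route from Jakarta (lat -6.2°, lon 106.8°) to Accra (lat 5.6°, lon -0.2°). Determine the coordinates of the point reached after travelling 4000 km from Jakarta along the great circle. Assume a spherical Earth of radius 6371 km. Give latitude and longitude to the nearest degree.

Convert each endpoint to a unit vector on the sphere (x = cos φ cos λ, y = cos φ sin λ, z = sin φ).
The central angle between the endpoints is δ = arccos(p₁·p₂) ≈ 1.875 rad (107.4°). The total great-circle distance is δ·R ≈ 1.875 × 6371 ≈ 11947 km, so the target fraction is f = 4000/11947 ≈ 0.335.
Interpolate at f ≈ 0.335 with slerp weights a = sin((1−f)δ)/sin δ ≈ 0.994, b = sin(fδ)/sin δ ≈ 0.616.
p = a·p₁ + b·p₂ ≈ (0.327, 0.944, -0.047); φ = arcsin(p_z) ≈ -2.71°, λ = atan2(p_y, p_x) ≈ 70.88°.

≈ lat -3°, lon 71°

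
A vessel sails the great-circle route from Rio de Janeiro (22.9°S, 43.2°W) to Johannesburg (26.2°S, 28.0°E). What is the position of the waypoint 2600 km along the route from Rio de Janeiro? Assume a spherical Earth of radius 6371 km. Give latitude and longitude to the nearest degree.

The haversine formula gives a central angle δ ≈ 1.117 rad (64.0°) between the endpoints. The total great-circle distance is δ·R ≈ 1.117 × 6371 ≈ 7118 km, so the target fraction is f = 2600/7118 ≈ 0.365.
Interpolate at f ≈ 0.365 with slerp weights a = sin((1−f)δ)/sin δ ≈ 0.724, b = sin(fδ)/sin δ ≈ 0.442.
p = a·p₁ + b·p₂ ≈ (0.836, -0.271, -0.477); φ = arcsin(p_z) ≈ -28.48°, λ = atan2(p_y, p_x) ≈ -17.95°.

≈ (28°S, 18°W)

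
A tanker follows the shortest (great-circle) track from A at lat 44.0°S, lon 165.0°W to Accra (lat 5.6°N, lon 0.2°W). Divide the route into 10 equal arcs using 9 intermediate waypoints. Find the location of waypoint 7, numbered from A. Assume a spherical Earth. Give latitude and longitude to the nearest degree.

Write both endpoints as unit vectors p₁, p₂ with components (cos φ cos λ, cos φ sin λ, sin φ).
The central angle between the endpoints is δ = arccos(p₁·p₂) ≈ 2.432 rad (139.3°).
Interpolate at f = 7/10 with slerp weights a = sin((1−f)δ)/sin δ ≈ 1.023, b = sin(fδ)/sin δ ≈ 1.522.
p = a·p₁ + b·p₂ ≈ (0.803, -0.196, -0.562); φ = arcsin(p_z) ≈ -34.21°, λ = atan2(p_y, p_x) ≈ -13.69°.

≈ lat 34°S, lon 14°W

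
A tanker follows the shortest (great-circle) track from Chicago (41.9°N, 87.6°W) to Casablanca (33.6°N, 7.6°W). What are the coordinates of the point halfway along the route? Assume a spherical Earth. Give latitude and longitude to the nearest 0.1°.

≈ 45.3°N, 44.9°W

Convert each endpoint to a unit vector on the sphere (x = cos φ cos λ, y = cos φ sin λ, z = sin φ).
The central angle between the endpoints is δ = arccos(p₁·p₂) ≈ 1.073 rad (61.5°).
Interpolate at f = 1/2 with slerp weights a = sin((1−f)δ)/sin δ ≈ 0.582, b = sin(fδ)/sin δ ≈ 0.582.
p = a·p₁ + b·p₂ ≈ (0.498, -0.497, 0.710); φ = arcsin(p_z) ≈ 45.27°, λ = atan2(p_y, p_x) ≈ -44.90°.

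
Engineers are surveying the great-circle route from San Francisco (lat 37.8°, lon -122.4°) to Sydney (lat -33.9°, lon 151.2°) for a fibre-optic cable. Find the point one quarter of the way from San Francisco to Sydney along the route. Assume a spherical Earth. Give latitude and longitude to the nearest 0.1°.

Write both endpoints as unit vectors p₁, p₂ with components (cos φ cos λ, cos φ sin λ, sin φ).
The central angle between the endpoints is δ = arccos(p₁·p₂) ≈ 1.876 rad (107.5°).
Interpolate at f = 1/4 with slerp weights a = sin((1−f)δ)/sin δ ≈ 1.035, b = sin(fδ)/sin δ ≈ 0.474.
p = a·p₁ + b·p₂ ≈ (-0.783, -0.501, 0.370); φ = arcsin(p_z) ≈ 21.70°, λ = atan2(p_y, p_x) ≈ -147.40°.

≈ lat 21.7°, lon -147.4°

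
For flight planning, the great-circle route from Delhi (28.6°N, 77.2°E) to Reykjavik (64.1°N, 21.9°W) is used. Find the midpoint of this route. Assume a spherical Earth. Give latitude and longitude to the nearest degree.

From cos δ = sin φ₁ sin φ₂ + cos φ₁ cos φ₂ cos Δλ, the central angle is δ ≈ 1.192 rad (68.3°).
Interpolate at f = 1/2 with slerp weights a = sin((1−f)δ)/sin δ ≈ 0.604, b = sin(fδ)/sin δ ≈ 0.604.
p = a·p₁ + b·p₂ ≈ (0.362, 0.419, 0.833); φ = arcsin(p_z) ≈ 56.37°, λ = atan2(p_y, p_x) ≈ 49.13°.

≈ 56°N, 49°E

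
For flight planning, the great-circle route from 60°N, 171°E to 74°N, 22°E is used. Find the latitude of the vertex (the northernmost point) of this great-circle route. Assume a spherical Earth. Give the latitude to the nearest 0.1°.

The great circle lies in the plane with unit normal n̂ = (p₁ × p₂)/|p₁ × p₂|.
Here n̂_z ≈ -0.101; the vertex latitude is φ_max = arccos|n̂_z| ≈ 84.2°.

≈ 84.2°N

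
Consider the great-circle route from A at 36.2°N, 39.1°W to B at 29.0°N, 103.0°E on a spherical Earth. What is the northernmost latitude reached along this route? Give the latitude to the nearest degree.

The great circle lies in the plane with unit normal n̂ = (p₁ × p₂)/|p₁ × p₂|.
Here n̂_z ≈ +0.450; the vertex latitude is φ_max = arccos|n̂_z| ≈ 63.2°.
Check via Clairaut: cos φ_max = |cos φ₁| · sin C = cos(36.2°)·sin(33.9°) ≈ 0.450, again giving ≈ 63.2°.

≈ 63°N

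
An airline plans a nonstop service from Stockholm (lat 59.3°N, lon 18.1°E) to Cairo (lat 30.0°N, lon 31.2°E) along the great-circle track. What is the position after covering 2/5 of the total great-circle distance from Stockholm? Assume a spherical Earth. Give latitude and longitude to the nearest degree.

The haversine formula gives a central angle δ ≈ 0.534 rad (30.6°) between the endpoints.
Interpolate at f = 2/5 with slerp weights a = sin((1−f)δ)/sin δ ≈ 0.619, b = sin(fδ)/sin δ ≈ 0.417.
p = a·p₁ + b·p₂ ≈ (0.609, 0.285, 0.740); φ = arcsin(p_z) ≈ 47.76°, λ = atan2(p_y, p_x) ≈ 25.09°.

≈ lat 48°N, lon 25°E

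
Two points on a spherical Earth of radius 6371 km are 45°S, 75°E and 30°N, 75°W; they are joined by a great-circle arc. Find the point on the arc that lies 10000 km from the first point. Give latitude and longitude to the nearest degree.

≈ 16°S, 31°W

The haversine formula gives a central angle δ ≈ 2.655 rad (152.1°) between the endpoints. The total great-circle distance is δ·R ≈ 2.655 × 6371 ≈ 16914 km, so the target fraction is f = 10000/16914 ≈ 0.591.
Interpolate at f ≈ 0.591 with slerp weights a = sin((1−f)δ)/sin δ ≈ 1.891, b = sin(fδ)/sin δ ≈ 2.138.
p = a·p₁ + b·p₂ ≈ (0.825, -0.497, -0.268); φ = arcsin(p_z) ≈ -15.55°, λ = atan2(p_y, p_x) ≈ -31.05°.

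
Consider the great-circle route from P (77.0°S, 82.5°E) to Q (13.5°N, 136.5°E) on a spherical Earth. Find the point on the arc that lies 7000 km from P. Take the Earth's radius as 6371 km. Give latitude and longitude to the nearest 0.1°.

≈ (18.7°S, 130.5°E)

The haversine formula gives a central angle δ ≈ 1.670 rad (95.7°) between the endpoints. The total great-circle distance is δ·R ≈ 1.670 × 6371 ≈ 10639 km, so the target fraction is f = 7000/10639 ≈ 0.658.
Interpolate at f ≈ 0.658 with slerp weights a = sin((1−f)δ)/sin δ ≈ 0.543, b = sin(fδ)/sin δ ≈ 0.895.
p = a·p₁ + b·p₂ ≈ (-0.615, 0.720, -0.320); φ = arcsin(p_z) ≈ -18.69°, λ = atan2(p_y, p_x) ≈ 130.51°.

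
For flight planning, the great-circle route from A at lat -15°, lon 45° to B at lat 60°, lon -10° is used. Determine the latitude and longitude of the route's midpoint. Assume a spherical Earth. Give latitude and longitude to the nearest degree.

Convert each endpoint to a unit vector on the sphere (x = cos φ cos λ, y = cos φ sin λ, z = sin φ).
The central angle between the endpoints is δ = arccos(p₁·p₂) ≈ 1.518 rad (87.0°).
Interpolate at f = 1/2 with slerp weights a = sin((1−f)δ)/sin δ ≈ 0.689, b = sin(fδ)/sin δ ≈ 0.689.
p = a·p₁ + b·p₂ ≈ (0.810, 0.411, 0.418); φ = arcsin(p_z) ≈ 24.74°, λ = atan2(p_y, p_x) ≈ 26.89°.

≈ lat 25°, lon 27°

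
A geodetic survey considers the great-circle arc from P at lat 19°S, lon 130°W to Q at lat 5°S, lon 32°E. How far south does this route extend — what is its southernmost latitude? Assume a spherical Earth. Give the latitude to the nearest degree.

≈ 54°S

The great circle lies in the plane with unit normal n̂ = (p₁ × p₂)/|p₁ × p₂|.
Here n̂_z ≈ +0.585; the vertex latitude is φ_max = arccos|n̂_z| ≈ 54.2°.
Check via Clairaut: cos φ_max = |cos φ₁| · sin C = cos(19.0°)·sin(141.8°) ≈ 0.585, again giving ≈ 54.2°.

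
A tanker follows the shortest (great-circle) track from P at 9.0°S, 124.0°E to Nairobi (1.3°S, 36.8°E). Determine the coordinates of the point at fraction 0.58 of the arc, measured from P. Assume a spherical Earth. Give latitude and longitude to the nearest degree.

Convert each endpoint to a unit vector on the sphere (x = cos φ cos λ, y = cos φ sin λ, z = sin φ).
The central angle between the endpoints is δ = arccos(p₁·p₂) ≈ 1.519 rad (87.0°).
Interpolate at f = 0.58 with slerp weights a = sin((1−f)δ)/sin δ ≈ 0.596, b = sin(fδ)/sin δ ≈ 0.772.
p = a·p₁ + b·p₂ ≈ (0.289, 0.951, -0.111); φ = arcsin(p_z) ≈ -6.36°, λ = atan2(p_y, p_x) ≈ 73.10°.

≈ 6°S, 73°E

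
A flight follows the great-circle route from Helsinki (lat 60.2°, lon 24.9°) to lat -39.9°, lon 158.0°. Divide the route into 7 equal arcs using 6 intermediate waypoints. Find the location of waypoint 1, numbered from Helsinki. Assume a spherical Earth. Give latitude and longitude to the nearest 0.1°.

≈ lat 58.6°, lon 66.1°

Convert each endpoint to a unit vector on the sphere (x = cos φ cos λ, y = cos φ sin λ, z = sin φ).
The central angle between the endpoints is δ = arccos(p₁·p₂) ≈ 2.527 rad (144.8°).
Interpolate at f = 1/7 with slerp weights a = sin((1−f)δ)/sin δ ≈ 1.436, b = sin(fδ)/sin δ ≈ 0.613.
p = a·p₁ + b·p₂ ≈ (0.212, 0.477, 0.853); φ = arcsin(p_z) ≈ 58.57°, λ = atan2(p_y, p_x) ≈ 66.07°.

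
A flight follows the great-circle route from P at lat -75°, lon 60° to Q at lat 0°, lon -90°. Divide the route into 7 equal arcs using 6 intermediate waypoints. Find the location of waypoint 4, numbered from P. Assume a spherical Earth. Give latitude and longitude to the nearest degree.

≈ lat -44°, lon -83°

Convert each endpoint to a unit vector on the sphere (x = cos φ cos λ, y = cos φ sin λ, z = sin φ).
The central angle between the endpoints is δ = arccos(p₁·p₂) ≈ 1.797 rad (103.0°).
Interpolate at f = 4/7 with slerp weights a = sin((1−f)δ)/sin δ ≈ 0.714, b = sin(fδ)/sin δ ≈ 0.878.
p = a·p₁ + b·p₂ ≈ (0.092, -0.718, -0.690); φ = arcsin(p_z) ≈ -43.63°, λ = atan2(p_y, p_x) ≈ -82.66°.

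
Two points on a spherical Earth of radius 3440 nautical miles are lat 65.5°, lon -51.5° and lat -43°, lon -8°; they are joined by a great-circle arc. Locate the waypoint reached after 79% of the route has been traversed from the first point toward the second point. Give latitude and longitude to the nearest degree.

≈ lat -20°, lon -16°

Write both endpoints as unit vectors p₁, p₂ with components (cos φ cos λ, cos φ sin λ, sin φ).
The central angle between the endpoints is δ = arccos(p₁·p₂) ≈ 1.983 rad (113.6°).
Interpolate at f = 0.79 with slerp weights a = sin((1−f)δ)/sin δ ≈ 0.441, b = sin(fδ)/sin δ ≈ 1.091.
p = a·p₁ + b·p₂ ≈ (0.904, -0.254, -0.343); φ = arcsin(p_z) ≈ -20.04°, λ = atan2(p_y, p_x) ≈ -15.71°.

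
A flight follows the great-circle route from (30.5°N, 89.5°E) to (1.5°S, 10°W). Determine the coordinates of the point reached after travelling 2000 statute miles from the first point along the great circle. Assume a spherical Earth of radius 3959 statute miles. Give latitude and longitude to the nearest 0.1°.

≈ (28.0°N, 56.3°E)

Convert each endpoint to a unit vector on the sphere (x = cos φ cos λ, y = cos φ sin λ, z = sin φ).
The central angle between the endpoints is δ = arccos(p₁·p₂) ≈ 1.727 rad (98.9°). The total great-circle distance is δ·R ≈ 1.727 × 3959 ≈ 6837 mi, so the target fraction is f = 2000/6837 ≈ 0.293.
Interpolate at f ≈ 0.293 with slerp weights a = sin((1−f)δ)/sin δ ≈ 0.951, b = sin(fδ)/sin δ ≈ 0.490.
p = a·p₁ + b·p₂ ≈ (0.489, 0.735, 0.470); φ = arcsin(p_z) ≈ 28.03°, λ = atan2(p_y, p_x) ≈ 56.32°.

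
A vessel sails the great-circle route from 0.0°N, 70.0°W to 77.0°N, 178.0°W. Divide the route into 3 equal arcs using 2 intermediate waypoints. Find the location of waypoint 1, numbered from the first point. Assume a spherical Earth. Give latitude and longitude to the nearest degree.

Convert each endpoint to a unit vector on the sphere (x = cos φ cos λ, y = cos φ sin λ, z = sin φ).
The central angle between the endpoints is δ = arccos(p₁·p₂) ≈ 1.640 rad (94.0°).
Interpolate at f = 1/3 with slerp weights a = sin((1−f)δ)/sin δ ≈ 0.890, b = sin(fδ)/sin δ ≈ 0.521.
p = a·p₁ + b·p₂ ≈ (0.187, -0.841, 0.508); φ = arcsin(p_z) ≈ 30.52°, λ = atan2(p_y, p_x) ≈ -77.44°.

≈ 31°N, 77°W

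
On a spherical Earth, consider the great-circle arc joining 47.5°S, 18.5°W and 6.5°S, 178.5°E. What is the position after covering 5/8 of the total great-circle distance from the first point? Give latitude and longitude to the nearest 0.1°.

Write both endpoints as unit vectors p₁, p₂ with components (cos φ cos λ, cos φ sin λ, sin φ).
The central angle between the endpoints is δ = arccos(p₁·p₂) ≈ 2.163 rad (123.9°).
Interpolate at f = 5/8 with slerp weights a = sin((1−f)δ)/sin δ ≈ 0.874, b = sin(fδ)/sin δ ≈ 1.177.
p = a·p₁ + b·p₂ ≈ (-0.609, -0.157, -0.778); φ = arcsin(p_z) ≈ -51.05°, λ = atan2(p_y, p_x) ≈ -165.56°.

≈ 51.1°S, 165.6°W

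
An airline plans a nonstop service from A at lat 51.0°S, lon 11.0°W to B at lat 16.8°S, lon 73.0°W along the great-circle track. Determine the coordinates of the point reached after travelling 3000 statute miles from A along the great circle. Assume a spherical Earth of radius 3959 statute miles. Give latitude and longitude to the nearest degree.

≈ lat 29°S, lon 61°W

The haversine formula gives a central angle δ ≈ 1.039 rad (59.5°) between the endpoints. The total great-circle distance is δ·R ≈ 1.039 × 3959 ≈ 4112 mi, so the target fraction is f = 3000/4112 ≈ 0.730.
Interpolate at f ≈ 0.730 with slerp weights a = sin((1−f)δ)/sin δ ≈ 0.322, b = sin(fδ)/sin δ ≈ 0.798.
p = a·p₁ + b·p₂ ≈ (0.422, -0.769, -0.480); φ = arcsin(p_z) ≈ -28.72°, λ = atan2(p_y, p_x) ≈ -61.24°.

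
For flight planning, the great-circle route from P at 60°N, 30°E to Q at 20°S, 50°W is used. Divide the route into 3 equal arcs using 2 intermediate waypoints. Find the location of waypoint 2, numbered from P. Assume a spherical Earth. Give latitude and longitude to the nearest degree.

≈ 10°N, 33°W

The haversine formula gives a central angle δ ≈ 1.787 rad (102.4°) between the endpoints.
Interpolate at f = 2/3 with slerp weights a = sin((1−f)δ)/sin δ ≈ 0.574, b = sin(fδ)/sin δ ≈ 0.951.
p = a·p₁ + b·p₂ ≈ (0.823, -0.541, 0.172); φ = arcsin(p_z) ≈ 9.92°, λ = atan2(p_y, p_x) ≈ -33.31°.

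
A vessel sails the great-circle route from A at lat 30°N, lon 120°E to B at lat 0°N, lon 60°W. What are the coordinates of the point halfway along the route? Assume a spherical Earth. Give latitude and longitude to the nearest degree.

The haversine formula gives a central angle δ ≈ 2.618 rad (150.0°) between the endpoints.
Interpolate at f = 1/2 with slerp weights a = sin((1−f)δ)/sin δ ≈ 1.932, b = sin(fδ)/sin δ ≈ 1.932.
p = a·p₁ + b·p₂ ≈ (0.129, -0.224, 0.966); φ = arcsin(p_z) ≈ 75.00°, λ = atan2(p_y, p_x) ≈ -60.00°.

≈ lat 75°N, lon 60°W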